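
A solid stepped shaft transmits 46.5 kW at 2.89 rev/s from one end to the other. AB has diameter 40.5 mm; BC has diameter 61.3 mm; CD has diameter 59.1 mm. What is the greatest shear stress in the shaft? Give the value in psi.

ω = 2π·2.89 = 18.16 rad/s, so T = P/ω = 46.5×10³ / 18.16 = 2561 N·m.
Under the same torque, τ_max = 16T/(πd³) is largest where d is smallest — segment AB (d = 40.5 mm).
τ_max = 16·2561/(π·(0.0405)³) = 1.963×10^8 Pa.

28500 psi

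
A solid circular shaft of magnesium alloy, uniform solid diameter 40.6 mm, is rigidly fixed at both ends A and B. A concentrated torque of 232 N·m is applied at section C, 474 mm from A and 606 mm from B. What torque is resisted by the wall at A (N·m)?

130 N·m

With uniform GJ and both ends fixed, compatibility θ_AC = θ_CB gives T_A·a = T_B·b, together with T_A + T_B = T₀.
T_A = T₀·b/(a+b) = 232.0·606/1080 = 130.2 N·m; T_B = 101.8 N·m.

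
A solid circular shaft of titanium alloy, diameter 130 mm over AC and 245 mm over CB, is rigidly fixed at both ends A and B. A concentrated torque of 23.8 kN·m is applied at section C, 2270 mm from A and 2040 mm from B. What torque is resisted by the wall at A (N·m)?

1580 N·m

Compatibility: T_A·a/J_AC = T_B·b/J_CB with T_A + T_B = T₀.
J_AC = 2.80×10^-5 m⁴, J_CB = 3.54×10^-4 m⁴, so T_A = T₀·(J_AC/a)/((J_AC/a)+(J_CB/b)) = 1583 N·m, T_B = 22220 N·m.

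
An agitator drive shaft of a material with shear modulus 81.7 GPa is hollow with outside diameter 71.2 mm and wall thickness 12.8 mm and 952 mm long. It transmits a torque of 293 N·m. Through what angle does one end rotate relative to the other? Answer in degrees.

J = π(d_o⁴ − d_i⁴)/32 = π(0.0712⁴ − 0.0456⁴)/32 = 2.099×10^-6 m⁴.
θ = T·L/(G·J) = 293.0 × 0.952 / (81.7×10⁹ × 2.099×10^-6) = 1.627×10^-3 rad.

0.0932°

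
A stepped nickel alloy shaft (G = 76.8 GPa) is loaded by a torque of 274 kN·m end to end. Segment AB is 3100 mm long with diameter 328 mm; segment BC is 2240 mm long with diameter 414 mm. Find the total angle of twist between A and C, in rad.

0.0125 rad

J_AB = π(0.328)⁴/32 = 1.14×10^-3 m⁴; J_BC = π(0.414)⁴/32 = 2.88×10^-3 m⁴.
θ = (T/G)·Σ L_i/J_i = (274000/76.8×10⁹)·(3.10/1.14×10^-3 + 2.24/2.88×10^-3) = 0.01250 rad.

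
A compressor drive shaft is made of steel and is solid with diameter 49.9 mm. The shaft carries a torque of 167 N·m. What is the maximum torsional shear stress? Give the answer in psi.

993 psi

J = πd⁴/32 = π(0.0499)⁴/32 = 6.087×10^-7 m⁴.
τ_max = T·r/J = 167.0 × 0.0249 / 6.087×10^-7 = 6.845×10^6 Pa.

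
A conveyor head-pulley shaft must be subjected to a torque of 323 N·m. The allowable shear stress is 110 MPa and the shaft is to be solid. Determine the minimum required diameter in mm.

For a solid shaft τ_max = 16T/(πd³), so d = (16T/(π τ_allow))^(1/3) = (16·323.0/(π·1.10×10^8))^(1/3) = 0.02464 m.

24.6 mm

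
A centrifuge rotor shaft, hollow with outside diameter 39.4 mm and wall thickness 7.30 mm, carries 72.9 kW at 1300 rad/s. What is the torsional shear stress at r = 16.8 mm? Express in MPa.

4.72 MPa

ω = 1300 rad/s, so T = P/ω = 72.9×10³ / 1300 = 56.08 N·m.
J = π(d_o⁴ − d_i⁴)/32 = π(0.0394⁴ − 0.0248⁴)/32 = 1.994×10^-7 m⁴.
Shear stress varies linearly with radius: τ = T·r/J = 56.08 × 0.0168 / 1.994×10^-7 = 4.724×10^6 Pa.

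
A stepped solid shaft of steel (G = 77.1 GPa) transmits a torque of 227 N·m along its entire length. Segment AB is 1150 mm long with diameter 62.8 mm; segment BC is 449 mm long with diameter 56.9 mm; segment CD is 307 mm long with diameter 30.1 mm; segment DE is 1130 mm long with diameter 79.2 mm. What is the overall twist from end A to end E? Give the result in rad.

0.0156 rad

J_AB = π(0.0628)⁴/32 = 1.53×10^-6 m⁴; J_BC = π(0.0569)⁴/32 = 1.03×10^-6 m⁴; J_CD = π(0.0301)⁴/32 = 8.06×10^-8 m⁴; J_DE = π(0.0792)⁴/32 = 3.86×10^-6 m⁴.
θ = (T/G)·Σ L_i/J_i = (227.0/77.1×10⁹)·(1.15/1.53×10^-6 + 0.449/1.03×10^-6 + 0.307/8.06×10^-8 + 1.13/3.86×10^-6) = 0.01558 rad.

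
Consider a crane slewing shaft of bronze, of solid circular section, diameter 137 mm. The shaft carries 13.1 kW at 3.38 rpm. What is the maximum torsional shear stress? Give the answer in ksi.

ω = 2π·3.38/60 = 0.3540 rad/s, so T = P/ω = 13.1×10³ / 0.3540 = 37010 N·m.
J = πd⁴/32 = π(0.137)⁴/32 = 3.458×10^-5 m⁴.
τ_max = T·r/J = 37010 × 0.0685 / 3.458×10^-5 = 7.331×10^7 Pa.

10.6 ksi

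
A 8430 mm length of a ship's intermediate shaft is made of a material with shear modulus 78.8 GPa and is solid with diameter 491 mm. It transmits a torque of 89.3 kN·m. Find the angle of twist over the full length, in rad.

0.00167 rad

J = πd⁴/32 = π(0.491)⁴/32 = 5.706×10^-3 m⁴.
θ = T·L/(G·J) = 89300 × 8.43 / (78.8×10⁹ × 5.706×10^-3) = 1.674×10^-3 rad.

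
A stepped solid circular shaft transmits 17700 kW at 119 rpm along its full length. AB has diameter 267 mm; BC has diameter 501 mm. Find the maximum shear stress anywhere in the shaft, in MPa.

ω = 2π·119/60 = 12.46 rad/s, so T = P/ω = 17700×10³ / 12.46 = 1.420e6 N·m.
Under the same torque, τ_max = 16T/(πd³) is largest where d is smallest — segment AB (d = 267 mm).
τ_max = 16·1.420e6/(π·(0.267)³) = 3.800×10^8 Pa.

380 MPa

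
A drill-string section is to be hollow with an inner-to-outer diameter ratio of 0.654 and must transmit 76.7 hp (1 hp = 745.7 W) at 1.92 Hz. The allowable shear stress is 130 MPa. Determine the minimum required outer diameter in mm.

61.0 mm

ω = 2π·1.92 = 12.06 rad/s, so T = P/ω = 76.7×745.7 / 12.06 = 4741 N·m.
For a hollow shaft with d_i/d_o = 0.654: τ_max = 16T/(π d_o³ (1−k⁴)), so d_o = [16T/(π τ_allow (1−k⁴))]^(1/3) = [16·4741/(π·1.30×10^8·0.8171)]^(1/3) = 0.06103 m.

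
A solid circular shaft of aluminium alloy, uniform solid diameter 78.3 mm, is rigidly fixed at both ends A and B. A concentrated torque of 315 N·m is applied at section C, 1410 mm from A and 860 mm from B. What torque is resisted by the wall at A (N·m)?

With uniform GJ and both ends fixed, compatibility θ_AC = θ_CB gives T_A·a = T_B·b, together with T_A + T_B = T₀.
T_A = T₀·b/(a+b) = 315.0·860/2270 = 119.3 N·m; T_B = 195.7 N·m.

119 N·m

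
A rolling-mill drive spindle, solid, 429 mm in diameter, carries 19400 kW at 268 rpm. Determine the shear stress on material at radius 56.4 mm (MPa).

ω = 2π·268/60 = 28.06 rad/s, so T = P/ω = 19400×10³ / 28.06 = 691300 N·m.
J = πd⁴/32 = π(0.429)⁴/32 = 3.325×10^-3 m⁴.
Shear stress varies linearly with radius: τ = T·r/J = 691300 × 0.0564 / 3.325×10^-3 = 1.172×10^7 Pa.

11.7 MPa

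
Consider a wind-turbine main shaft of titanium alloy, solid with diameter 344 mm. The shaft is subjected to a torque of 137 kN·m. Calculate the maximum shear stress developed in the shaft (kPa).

J = πd⁴/32 = π(0.344)⁴/32 = 1.375×10^-3 m⁴.
τ_max = T·r/J = 137000 × 0.172 / 1.375×10^-3 = 1.714×10^7 Pa.

17100 kPa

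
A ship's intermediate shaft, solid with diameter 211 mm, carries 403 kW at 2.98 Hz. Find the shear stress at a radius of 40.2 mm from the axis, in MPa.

4.45 MPa

ω = 2π·2.98 = 18.72 rad/s, so T = P/ω = 403×10³ / 18.72 = 21520 N·m.
J = πd⁴/32 = π(0.211)⁴/32 = 1.946×10^-4 m⁴.
Shear stress varies linearly with radius: τ = T·r/J = 21520 × 0.0402 / 1.946×10^-4 = 4.446×10^6 Pa.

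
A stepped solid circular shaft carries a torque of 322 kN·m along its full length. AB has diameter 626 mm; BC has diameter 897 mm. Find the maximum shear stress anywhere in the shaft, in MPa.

Under the same torque, τ_max = 16T/(πd³) is largest where d is smallest — segment AB (d = 626 mm).
τ_max = 16·322000/(π·(0.626)³) = 6.685×10^6 Pa.

6.69 MPa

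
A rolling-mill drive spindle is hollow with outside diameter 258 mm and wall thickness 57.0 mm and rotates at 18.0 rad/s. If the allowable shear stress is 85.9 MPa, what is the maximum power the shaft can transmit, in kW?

4710 kW

J = π(d_o⁴ − d_i⁴)/32 = π(0.258⁴ − 0.144⁴)/32 = 3.928×10^-4 m⁴.
T_max = τ_allow·J/r = 8.59×10^7 × 3.928×10^-4 / 0.129 = 261500 N·m.
ω = 18.0 rad/s, so P_max = T_max·ω = 4.708×10^6 W.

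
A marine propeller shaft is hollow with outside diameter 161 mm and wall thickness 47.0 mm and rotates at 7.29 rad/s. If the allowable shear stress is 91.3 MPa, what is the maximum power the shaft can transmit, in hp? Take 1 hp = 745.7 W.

709 hp

J = π(d_o⁴ − d_i⁴)/32 = π(0.161⁴ − 0.0670⁴)/32 = 6.399×10^-5 m⁴.
T_max = τ_allow·J/r = 9.13×10^7 × 6.399×10^-5 / 0.0805 = 72570 N·m.
ω = 7.29 rad/s, so P_max = T_max·ω = 5.290×10^5 W.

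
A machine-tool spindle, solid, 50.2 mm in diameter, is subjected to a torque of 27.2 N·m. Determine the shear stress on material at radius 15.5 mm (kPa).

676 kPa

J = πd⁴/32 = π(0.0502)⁴/32 = 6.235×10^-7 m⁴.
Shear stress varies linearly with radius: τ = T·r/J = 27.20 × 0.0155 / 6.235×10^-7 = 6.762×10^5 Pa.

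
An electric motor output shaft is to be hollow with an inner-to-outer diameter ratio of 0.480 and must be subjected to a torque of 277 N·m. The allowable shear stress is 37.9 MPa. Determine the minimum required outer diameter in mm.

34.0 mm

For a hollow shaft with d_i/d_o = 0.480: τ_max = 16T/(π d_o³ (1−k⁴)), so d_o = [16T/(π τ_allow (1−k⁴))]^(1/3) = [16·277.0/(π·3.79×10^7·0.9469)]^(1/3) = 0.03400 m.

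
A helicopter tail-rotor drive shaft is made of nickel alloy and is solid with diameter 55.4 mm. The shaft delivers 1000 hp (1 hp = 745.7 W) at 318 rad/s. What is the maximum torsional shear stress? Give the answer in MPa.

70.2 MPa

ω = 318 rad/s, so T = P/ω = 1000×745.7 / 318.0 = 2345 N·m.
J = πd⁴/32 = π(0.0554)⁴/32 = 9.248×10^-7 m⁴.
τ_max = T·r/J = 2345 × 0.0277 / 9.248×10^-7 = 7.024×10^7 Pa.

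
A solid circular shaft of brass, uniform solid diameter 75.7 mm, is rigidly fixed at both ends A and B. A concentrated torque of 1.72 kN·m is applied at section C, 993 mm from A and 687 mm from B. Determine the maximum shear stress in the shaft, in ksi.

1.73 ksi

With uniform GJ and both ends fixed, compatibility θ_AC = θ_CB gives T_A·a = T_B·b, together with T_A + T_B = T₀.
T_A = T₀·b/(a+b) = 1720·687/1680 = 703.4 N·m; T_B = 1017 N·m.
τ in each portion: τ_AC = 8.26×10^6 Pa, τ_CB = 1.19×10^7 Pa; maximum is in CB.
τ_max = T_CB·r/J = 1017·0.0379/3.22×10^-6 = 1.194×10^7 Pa.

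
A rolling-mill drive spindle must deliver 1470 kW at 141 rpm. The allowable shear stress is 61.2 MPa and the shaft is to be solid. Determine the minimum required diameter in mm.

ω = 2π·141/60 = 14.77 rad/s, so T = P/ω = 1470×10³ / 14.77 = 99560 N·m.
For a solid shaft τ_max = 16T/(πd³), so d = (16T/(π τ_allow))^(1/3) = (16·99560/(π·6.12×10^7))^(1/3) = 0.2023 m.

202 mm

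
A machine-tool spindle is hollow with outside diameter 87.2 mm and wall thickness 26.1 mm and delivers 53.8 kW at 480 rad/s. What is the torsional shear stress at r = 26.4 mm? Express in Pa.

ω = 480 rad/s, so T = P/ω = 53.8×10³ / 480.0 = 112.1 N·m.
J = π(d_o⁴ − d_i⁴)/32 = π(0.0872⁴ − 0.0350⁴)/32 = 5.529×10^-6 m⁴.
Shear stress varies linearly with radius: τ = T·r/J = 112.1 × 0.0264 / 5.529×10^-6 = 5.352×10^5 Pa.

535000 Pa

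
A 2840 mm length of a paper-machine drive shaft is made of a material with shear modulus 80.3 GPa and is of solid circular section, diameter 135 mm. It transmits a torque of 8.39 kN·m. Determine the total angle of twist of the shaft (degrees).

J = πd⁴/32 = π(0.135)⁴/32 = 3.261×10^-5 m⁴.
θ = T·L/(G·J) = 8390 × 2.84 / (80.3×10⁹ × 3.261×10^-5) = 9.100×10^-3 rad.

0.521°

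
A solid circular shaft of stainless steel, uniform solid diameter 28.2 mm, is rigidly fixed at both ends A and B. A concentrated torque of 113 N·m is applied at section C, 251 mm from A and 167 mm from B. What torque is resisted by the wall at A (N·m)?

45.1 N·m

With uniform GJ and both ends fixed, compatibility θ_AC = θ_CB gives T_A·a = T_B·b, together with T_A + T_B = T₀.
T_A = T₀·b/(a+b) = 113.0·167/418.0 = 45.15 N·m; T_B = 67.85 N·m.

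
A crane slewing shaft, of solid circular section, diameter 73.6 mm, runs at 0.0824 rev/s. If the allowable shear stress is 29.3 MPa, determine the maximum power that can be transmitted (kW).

J = πd⁴/32 = π(0.0736)⁴/32 = 2.881×10^-6 m⁴.
T_max = τ_allow·J/r = 2.93×10^7 × 2.881×10^-6 / 0.0368 = 2294 N·m.
ω = 2π·0.0824 = 0.5177 rad/s, so P_max = T_max·ω = 1188 W.

1.19 kW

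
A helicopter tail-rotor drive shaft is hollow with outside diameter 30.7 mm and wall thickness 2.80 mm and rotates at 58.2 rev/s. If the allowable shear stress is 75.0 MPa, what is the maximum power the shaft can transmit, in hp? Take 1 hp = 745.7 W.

J = π(d_o⁴ − d_i⁴)/32 = π(0.0307⁴ − 0.0251⁴)/32 = 4.824×10^-8 m⁴.
T_max = τ_allow·J/r = 7.50×10^7 × 4.824×10^-8 / 0.0153 = 235.7 N·m.
ω = 2π·58.2 = 365.7 rad/s, so P_max = T_max·ω = 8.619×10^4 W.

116 hp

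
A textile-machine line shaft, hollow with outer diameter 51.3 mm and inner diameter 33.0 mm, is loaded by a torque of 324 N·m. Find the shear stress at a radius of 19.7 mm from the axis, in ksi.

J = π(d_o⁴ − d_i⁴)/32 = π(0.0513⁴ − 0.0330⁴)/32 = 5.635×10^-7 m⁴.
Shear stress varies linearly with radius: τ = T·r/J = 324.0 × 0.0197 / 5.635×10^-7 = 1.133×10^7 Pa.

1.64 ksi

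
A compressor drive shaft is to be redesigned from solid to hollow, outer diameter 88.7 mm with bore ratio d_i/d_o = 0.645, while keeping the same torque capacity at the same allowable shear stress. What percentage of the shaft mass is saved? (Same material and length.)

33.7 %

Equal τ_max and T ⇒ the solid shaft needs d_s³ = d_o³(1−k⁴), so d_s = 88.7·(1−0.645⁴)^(1/3) = 83.26 mm.
Area ratio A_h/A_s = d_o²(1−k²)/d_s² = (1−k²)/(1−k⁴)^(2/3) = 0.6629.
Mass saving = 1 − 0.6629 = 33.7 %.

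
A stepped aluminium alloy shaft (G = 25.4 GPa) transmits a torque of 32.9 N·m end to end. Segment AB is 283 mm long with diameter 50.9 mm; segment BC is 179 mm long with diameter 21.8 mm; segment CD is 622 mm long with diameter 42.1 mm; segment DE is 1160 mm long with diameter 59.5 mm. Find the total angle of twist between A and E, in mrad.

14.8 mrad

J_AB = π(0.0509)⁴/32 = 6.59×10^-7 m⁴; J_BC = π(0.0218)⁴/32 = 2.22×10^-8 m⁴; J_CD = π(0.0421)⁴/32 = 3.08×10^-7 m⁴; J_DE = π(0.0595)⁴/32 = 1.23×10^-6 m⁴.
θ = (T/G)·Σ L_i/J_i = (32.90/25.4×10⁹)·(0.283/6.59×10^-7 + 0.179/2.22×10^-8 + 0.622/3.08×10^-7 + 1.16/1.23×10^-6) = 0.01485 rad.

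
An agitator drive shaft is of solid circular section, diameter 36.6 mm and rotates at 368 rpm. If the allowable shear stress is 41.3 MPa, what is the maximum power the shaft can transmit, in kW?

J = πd⁴/32 = π(0.0366)⁴/32 = 1.762×10^-7 m⁴.
T_max = τ_allow·J/r = 4.13×10^7 × 1.762×10^-7 / 0.0183 = 397.6 N·m.
ω = 2π·368/60 = 38.54 rad/s, so P_max = T_max·ω = 1.532×10^4 W.

15.3 kW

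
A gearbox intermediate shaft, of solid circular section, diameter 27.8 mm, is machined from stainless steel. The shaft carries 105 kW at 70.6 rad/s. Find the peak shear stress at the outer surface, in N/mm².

353 N/mm²

ω = 70.6 rad/s, so T = P/ω = 105×10³ / 70.60 = 1487 N·m.
J = πd⁴/32 = π(0.0278)⁴/32 = 5.864×10^-8 m⁴.
τ_max = T·r/J = 1487 × 0.0139 / 5.864×10^-8 = 3.525×10^8 Pa.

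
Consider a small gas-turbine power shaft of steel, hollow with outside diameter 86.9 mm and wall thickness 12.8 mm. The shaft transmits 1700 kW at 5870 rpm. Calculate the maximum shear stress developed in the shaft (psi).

4140 psi

ω = 2π·5870/60 = 614.7 rad/s, so T = P/ω = 1700×10³ / 614.7 = 2766 N·m.
J = π(d_o⁴ − d_i⁴)/32 = π(0.0869⁴ − 0.0613⁴)/32 = 4.212×10^-6 m⁴.
τ_max = T·r/J = 2766 × 0.0435 / 4.212×10^-6 = 2.853×10^7 Pa.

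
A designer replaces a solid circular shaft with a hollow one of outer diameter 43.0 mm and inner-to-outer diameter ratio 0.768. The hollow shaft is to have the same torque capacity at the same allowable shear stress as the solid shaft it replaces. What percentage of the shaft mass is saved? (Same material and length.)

Equal τ_max and T ⇒ the solid shaft needs d_s³ = d_o³(1−k⁴), so d_s = 43.0·(1−0.768⁴)^(1/3) = 37.29 mm.
Area ratio A_h/A_s = d_o²(1−k²)/d_s² = (1−k²)/(1−k⁴)^(2/3) = 0.5455.
Mass saving = 1 − 0.5455 = 45.5 %.

45.5 %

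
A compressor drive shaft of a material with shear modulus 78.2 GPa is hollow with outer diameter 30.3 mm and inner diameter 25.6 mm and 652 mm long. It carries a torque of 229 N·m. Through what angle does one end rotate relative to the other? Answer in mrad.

47.0 mrad

J = π(d_o⁴ − d_i⁴)/32 = π(0.0303⁴ − 0.0256⁴)/32 = 4.058×10^-8 m⁴.
θ = T·L/(G·J) = 229.0 × 0.652 / (78.2×10⁹ × 4.058×10^-8) = 0.04705 rad.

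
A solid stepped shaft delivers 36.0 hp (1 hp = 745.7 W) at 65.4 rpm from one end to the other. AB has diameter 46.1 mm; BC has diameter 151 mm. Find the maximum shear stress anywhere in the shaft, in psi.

ω = 2π·65.4/60 = 6.849 rad/s, so T = P/ω = 36.0×745.7 / 6.849 = 3920 N·m.
Under the same torque, τ_max = 16T/(πd³) is largest where d is smallest — segment AB (d = 46.1 mm).
τ_max = 16·3920/(π·(0.0461)³) = 2.038×10^8 Pa.

29600 psi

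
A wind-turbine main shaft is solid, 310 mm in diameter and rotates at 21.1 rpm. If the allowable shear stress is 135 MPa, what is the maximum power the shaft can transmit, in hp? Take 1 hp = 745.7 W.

2340 hp

J = πd⁴/32 = π(0.310)⁴/32 = 9.067×10^-4 m⁴.
T_max = τ_allow·J/r = 1.35×10^8 × 9.067×10^-4 / 0.155 = 789700 N·m.
ω = 2π·21.1/60 = 2.210 rad/s, so P_max = T_max·ω = 1.745×10^6 W.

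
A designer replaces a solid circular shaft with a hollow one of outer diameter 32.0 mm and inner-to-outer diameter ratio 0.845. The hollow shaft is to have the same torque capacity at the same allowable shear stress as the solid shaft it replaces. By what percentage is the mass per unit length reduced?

54.0 %

Equal τ_max and T ⇒ the solid shaft needs d_s³ = d_o³(1−k⁴), so d_s = 32.0·(1−0.845⁴)^(1/3) = 25.23 mm.
Area ratio A_h/A_s = d_o²(1−k²)/d_s² = (1−k²)/(1−k⁴)^(2/3) = 0.4600.
Mass saving = 1 − 0.4600 = 54.0 %.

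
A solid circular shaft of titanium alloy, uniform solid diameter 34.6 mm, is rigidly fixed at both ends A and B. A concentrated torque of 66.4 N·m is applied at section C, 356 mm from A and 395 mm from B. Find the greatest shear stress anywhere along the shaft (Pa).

4.29e6 Pa

With uniform GJ and both ends fixed, compatibility θ_AC = θ_CB gives T_A·a = T_B·b, together with T_A + T_B = T₀.
T_A = T₀·b/(a+b) = 66.40·395/751.0 = 34.92 N·m; T_B = 31.48 N·m.
τ in each portion: τ_AC = 4.29×10^6 Pa, τ_CB = 3.87×10^6 Pa; maximum is in AC.
τ_max = T_AC·r/J = 34.92·0.0173/1.41×10^-7 = 4.294×10^6 Pa.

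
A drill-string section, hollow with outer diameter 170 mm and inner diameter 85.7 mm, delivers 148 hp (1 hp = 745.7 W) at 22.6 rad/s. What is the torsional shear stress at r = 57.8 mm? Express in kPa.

3680 kPa

ω = 22.6 rad/s, so T = P/ω = 148×745.7 / 22.60 = 4883 N·m.
J = π(d_o⁴ − d_i⁴)/32 = π(0.170⁴ − 0.0857⁴)/32 = 7.670×10^-5 m⁴.
Shear stress varies linearly with radius: τ = T·r/J = 4883 × 0.0578 / 7.670×10^-5 = 3.680×10^6 Pa.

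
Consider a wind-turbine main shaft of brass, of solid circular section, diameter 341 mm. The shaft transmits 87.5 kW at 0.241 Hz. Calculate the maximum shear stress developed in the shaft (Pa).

ω = 2π·0.241 = 1.514 rad/s, so T = P/ω = 87.5×10³ / 1.514 = 57780 N·m.
J = πd⁴/32 = π(0.341)⁴/32 = 1.327×10^-3 m⁴.
τ_max = T·r/J = 57780 × 0.171 / 1.327×10^-3 = 7.422×10^6 Pa.

7.42e6 Pa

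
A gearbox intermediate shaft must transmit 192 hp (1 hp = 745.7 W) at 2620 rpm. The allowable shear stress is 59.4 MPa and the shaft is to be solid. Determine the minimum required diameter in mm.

35.5 mm

ω = 2π·2620/60 = 274.4 rad/s, so T = P/ω = 192×745.7 / 274.4 = 521.8 N·m.
For a solid shaft τ_max = 16T/(πd³), so d = (16T/(π τ_allow))^(1/3) = (16·521.8/(π·5.94×10^7))^(1/3) = 0.03550 m.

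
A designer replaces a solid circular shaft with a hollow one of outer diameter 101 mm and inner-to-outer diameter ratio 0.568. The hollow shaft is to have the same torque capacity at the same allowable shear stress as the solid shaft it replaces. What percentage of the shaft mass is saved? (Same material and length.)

27.1 %

Equal τ_max and T ⇒ the solid shaft needs d_s³ = d_o³(1−k⁴), so d_s = 101·(1−0.568⁴)^(1/3) = 97.37 mm.
Area ratio A_h/A_s = d_o²(1−k²)/d_s² = (1−k²)/(1−k⁴)^(2/3) = 0.7289.
Mass saving = 1 − 0.7289 = 27.1 %.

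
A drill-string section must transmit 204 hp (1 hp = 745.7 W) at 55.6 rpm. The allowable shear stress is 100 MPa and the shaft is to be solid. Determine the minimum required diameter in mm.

ω = 2π·55.6/60 = 5.822 rad/s, so T = P/ω = 204×745.7 / 5.822 = 26130 N·m.
For a solid shaft τ_max = 16T/(πd³), so d = (16T/(π τ_allow))^(1/3) = (16·26130/(π·1.00×10^8))^(1/3) = 0.1100 m.

110 mm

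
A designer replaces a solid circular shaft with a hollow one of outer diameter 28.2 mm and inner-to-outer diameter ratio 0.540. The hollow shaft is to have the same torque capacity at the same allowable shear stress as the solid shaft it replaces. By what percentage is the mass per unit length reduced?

24.8 %

Equal τ_max and T ⇒ the solid shaft needs d_s³ = d_o³(1−k⁴), so d_s = 28.2·(1−0.540⁴)^(1/3) = 27.38 mm.
Area ratio A_h/A_s = d_o²(1−k²)/d_s² = (1−k²)/(1−k⁴)^(2/3) = 0.7516.
Mass saving = 1 − 0.7516 = 24.8 %.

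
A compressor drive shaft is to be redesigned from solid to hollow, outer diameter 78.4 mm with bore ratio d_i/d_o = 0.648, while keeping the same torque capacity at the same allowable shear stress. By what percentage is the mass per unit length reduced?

Equal τ_max and T ⇒ the solid shaft needs d_s³ = d_o³(1−k⁴), so d_s = 78.4·(1−0.648⁴)^(1/3) = 73.49 mm.
Area ratio A_h/A_s = d_o²(1−k²)/d_s² = (1−k²)/(1−k⁴)^(2/3) = 0.6602.
Mass saving = 1 − 0.6602 = 34.0 %.

34.0 %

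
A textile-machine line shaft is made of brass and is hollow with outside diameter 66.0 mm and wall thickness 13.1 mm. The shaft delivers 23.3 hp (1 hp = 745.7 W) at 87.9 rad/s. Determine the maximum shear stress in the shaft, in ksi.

0.585 ksi

ω = 87.9 rad/s, so T = P/ω = 23.3×745.7 / 87.90 = 197.7 N·m.
J = π(d_o⁴ − d_i⁴)/32 = π(0.0660⁴ − 0.0398⁴)/32 = 1.617×10^-6 m⁴.
τ_max = T·r/J = 197.7 × 0.0330 / 1.617×10^-6 = 4.035×10^6 Pa.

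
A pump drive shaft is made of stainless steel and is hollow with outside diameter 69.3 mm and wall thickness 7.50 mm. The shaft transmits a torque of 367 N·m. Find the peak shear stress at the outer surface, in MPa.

J = π(d_o⁴ − d_i⁴)/32 = π(0.0693⁴ − 0.0543⁴)/32 = 1.411×10^-6 m⁴.
τ_max = T·r/J = 367.0 × 0.0347 / 1.411×10^-6 = 9.014×10^6 Pa.

9.01 MPa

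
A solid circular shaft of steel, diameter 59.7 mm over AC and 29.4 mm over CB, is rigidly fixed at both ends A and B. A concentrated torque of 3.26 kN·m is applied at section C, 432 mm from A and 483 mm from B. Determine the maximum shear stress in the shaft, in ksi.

10.8 ksi

Compatibility: T_A·a/J_AC = T_B·b/J_CB with T_A + T_B = T₀.
J_AC = 1.25×10^-6 m⁴, J_CB = 7.33×10^-8 m⁴, so T_A = T₀·(J_AC/a)/((J_AC/a)+(J_CB/b)) = 3097 N·m, T_B = 162.9 N·m.
τ in each portion: τ_AC = 7.41×10^7 Pa, τ_CB = 3.27×10^7 Pa; maximum is in AC.
τ_max = T_AC·r/J = 3097·0.0299/1.25×10^-6 = 7.413×10^7 Pa.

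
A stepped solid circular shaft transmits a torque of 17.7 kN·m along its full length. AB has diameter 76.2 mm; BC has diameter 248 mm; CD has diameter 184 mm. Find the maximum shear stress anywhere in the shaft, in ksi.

Under the same torque, τ_max = 16T/(πd³) is largest where d is smallest — segment AB (d = 76.2 mm).
τ_max = 16·17700/(π·(0.0762)³) = 2.037×10^8 Pa.

29.6 ksi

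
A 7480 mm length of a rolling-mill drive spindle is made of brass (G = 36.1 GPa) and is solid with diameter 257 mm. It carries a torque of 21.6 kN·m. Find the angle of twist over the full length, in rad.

J = πd⁴/32 = π(0.257)⁴/32 = 4.283×10^-4 m⁴.
θ = T·L/(G·J) = 21600 × 7.48 / (36.1×10⁹ × 4.283×10^-4) = 0.01045 rad.

0.0104 rad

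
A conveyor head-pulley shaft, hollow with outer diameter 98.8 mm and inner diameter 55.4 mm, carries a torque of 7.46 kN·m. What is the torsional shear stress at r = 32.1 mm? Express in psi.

4120 psi

J = π(d_o⁴ − d_i⁴)/32 = π(0.0988⁴ − 0.0554⁴)/32 = 8.430×10^-6 m⁴.
Shear stress varies linearly with radius: τ = T·r/J = 7460 × 0.0321 / 8.430×10^-6 = 2.841×10^7 Pa.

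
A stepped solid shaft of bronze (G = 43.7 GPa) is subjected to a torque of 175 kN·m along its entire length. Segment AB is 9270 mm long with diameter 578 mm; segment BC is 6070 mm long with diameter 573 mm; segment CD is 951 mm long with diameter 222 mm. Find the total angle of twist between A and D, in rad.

J_AB = π(0.578)⁴/32 = 0.0110 m⁴; J_BC = π(0.573)⁴/32 = 0.0106 m⁴; J_CD = π(0.222)⁴/32 = 2.38×10^-4 m⁴.
θ = (T/G)·Σ L_i/J_i = (175000/43.7×10⁹)·(9.27/0.0110 + 6.07/0.0106 + 0.951/2.38×10^-4) = 0.02166 rad.

0.0217 rad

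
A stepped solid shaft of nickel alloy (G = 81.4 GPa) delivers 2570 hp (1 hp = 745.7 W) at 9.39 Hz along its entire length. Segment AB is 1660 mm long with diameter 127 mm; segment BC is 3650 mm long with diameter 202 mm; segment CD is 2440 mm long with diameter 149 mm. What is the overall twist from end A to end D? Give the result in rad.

ω = 2π·9.39 = 59.00 rad/s, so T = P/ω = 2570×745.7 / 59.00 = 32480 N·m.
J_AB = π(0.127)⁴/32 = 2.55×10^-5 m⁴; J_BC = π(0.202)⁴/32 = 1.63×10^-4 m⁴; J_CD = π(0.149)⁴/32 = 4.84×10^-5 m⁴.
θ = (T/G)·Σ L_i/J_i = (32480/81.4×10⁹)·(1.66/2.55×10^-5 + 3.65/1.63×10^-4 + 2.44/4.84×10^-5) = 0.05497 rad.

0.0550 rad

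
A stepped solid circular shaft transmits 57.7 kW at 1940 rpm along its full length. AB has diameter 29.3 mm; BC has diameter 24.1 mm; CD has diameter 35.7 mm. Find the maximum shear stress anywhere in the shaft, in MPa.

ω = 2π·1940/60 = 203.2 rad/s, so T = P/ω = 57.7×10³ / 203.2 = 284.0 N·m.
Under the same torque, τ_max = 16T/(πd³) is largest where d is smallest — segment BC (d = 24.1 mm).
τ_max = 16·284.0/(π·(0.0241)³) = 1.033×10^8 Pa.

103 MPa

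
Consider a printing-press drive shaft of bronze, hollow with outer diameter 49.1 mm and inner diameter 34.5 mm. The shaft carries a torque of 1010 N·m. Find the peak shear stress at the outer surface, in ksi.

J = π(d_o⁴ − d_i⁴)/32 = π(0.0491⁴ − 0.0345⁴)/32 = 4.315×10^-7 m⁴.
τ_max = T·r/J = 1010 × 0.0246 / 4.315×10^-7 = 5.746×10^7 Pa.

8.33 ksi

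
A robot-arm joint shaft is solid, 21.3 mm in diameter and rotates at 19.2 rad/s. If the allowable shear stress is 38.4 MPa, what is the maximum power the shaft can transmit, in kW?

1.40 kW

J = πd⁴/32 = π(0.0213)⁴/32 = 2.021×10^-8 m⁴.
T_max = τ_allow·J/r = 3.84×10^7 × 2.021×10^-8 / 0.0106 = 72.86 N·m.
ω = 19.2 rad/s, so P_max = T_max·ω = 1399 W.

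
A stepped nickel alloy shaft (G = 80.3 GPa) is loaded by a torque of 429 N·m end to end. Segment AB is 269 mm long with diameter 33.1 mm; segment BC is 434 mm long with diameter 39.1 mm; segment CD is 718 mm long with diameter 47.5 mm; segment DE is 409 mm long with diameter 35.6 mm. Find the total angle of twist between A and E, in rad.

0.0438 rad

J_AB = π(0.0331)⁴/32 = 1.18×10^-7 m⁴; J_BC = π(0.0391)⁴/32 = 2.29×10^-7 m⁴; J_CD = π(0.0475)⁴/32 = 5.00×10^-7 m⁴; J_DE = π(0.0356)⁴/32 = 1.58×10^-7 m⁴.
θ = (T/G)·Σ L_i/J_i = (429.0/80.3×10⁹)·(0.269/1.18×10^-7 + 0.434/2.29×10^-7 + 0.718/5.00×10^-7 + 0.409/1.58×10^-7) = 0.04383 rad.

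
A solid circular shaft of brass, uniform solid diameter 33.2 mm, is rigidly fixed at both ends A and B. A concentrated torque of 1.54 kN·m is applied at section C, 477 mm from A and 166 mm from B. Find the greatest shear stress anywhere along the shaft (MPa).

159 MPa

With uniform GJ and both ends fixed, compatibility θ_AC = θ_CB gives T_A·a = T_B·b, together with T_A + T_B = T₀.
T_A = T₀·b/(a+b) = 1540·166/643.0 = 397.6 N·m; T_B = 1142 N·m.
τ in each portion: τ_AC = 5.53×10^7 Pa, τ_CB = 1.59×10^8 Pa; maximum is in CB.
τ_max = T_CB·r/J = 1142·0.0166/1.19×10^-7 = 1.590×10^8 Pa.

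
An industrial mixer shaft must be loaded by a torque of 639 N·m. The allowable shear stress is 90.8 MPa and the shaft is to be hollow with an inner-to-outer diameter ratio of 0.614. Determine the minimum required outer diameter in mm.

For a hollow shaft with d_i/d_o = 0.614: τ_max = 16T/(π d_o³ (1−k⁴)), so d_o = [16T/(π τ_allow (1−k⁴))]^(1/3) = [16·639.0/(π·9.08×10^7·0.8579)]^(1/3) = 0.03470 m.

34.7 mm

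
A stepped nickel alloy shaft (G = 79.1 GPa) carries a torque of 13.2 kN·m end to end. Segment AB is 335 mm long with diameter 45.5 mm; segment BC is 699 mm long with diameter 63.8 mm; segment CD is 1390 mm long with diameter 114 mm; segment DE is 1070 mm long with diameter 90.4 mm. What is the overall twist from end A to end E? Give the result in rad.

J_AB = π(0.0455)⁴/32 = 4.21×10^-7 m⁴; J_BC = π(0.0638)⁴/32 = 1.63×10^-6 m⁴; J_CD = π(0.114)⁴/32 = 1.66×10^-5 m⁴; J_DE = π(0.0904)⁴/32 = 6.56×10^-6 m⁴.
θ = (T/G)·Σ L_i/J_i = (13200/79.1×10⁹)·(0.335/4.21×10^-7 + 0.699/1.63×10^-6 + 1.39/1.66×10^-5 + 1.07/6.56×10^-6) = 0.2458 rad.

0.246 rad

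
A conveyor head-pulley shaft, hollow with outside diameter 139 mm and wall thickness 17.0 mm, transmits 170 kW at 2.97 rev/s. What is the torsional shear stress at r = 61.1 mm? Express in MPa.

ω = 2π·2.97 = 18.66 rad/s, so T = P/ω = 170×10³ / 18.66 = 9110 N·m.
J = π(d_o⁴ − d_i⁴)/32 = π(0.139⁴ − 0.105⁴)/32 = 2.472×10^-5 m⁴.
Shear stress varies linearly with radius: τ = T·r/J = 9110 × 0.0611 / 2.472×10^-5 = 2.252×10^7 Pa.

22.5 MPa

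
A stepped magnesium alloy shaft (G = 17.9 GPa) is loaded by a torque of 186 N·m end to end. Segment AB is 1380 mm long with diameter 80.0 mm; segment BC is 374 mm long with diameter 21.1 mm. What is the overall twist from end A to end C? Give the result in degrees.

J_AB = π(0.0800)⁴/32 = 4.02×10^-6 m⁴; J_BC = π(0.0211)⁴/32 = 1.95×10^-8 m⁴.
θ = (T/G)·Σ L_i/J_i = (186.0/17.9×10⁹)·(1.38/4.02×10^-6 + 0.374/1.95×10^-8) = 0.2033 rad.

11.6°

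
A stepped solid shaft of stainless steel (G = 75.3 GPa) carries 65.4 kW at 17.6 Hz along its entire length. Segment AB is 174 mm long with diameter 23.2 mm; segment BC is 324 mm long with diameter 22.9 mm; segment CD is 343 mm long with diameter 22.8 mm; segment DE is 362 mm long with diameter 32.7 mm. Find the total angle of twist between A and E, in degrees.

ω = 2π·17.6 = 110.6 rad/s, so T = P/ω = 65.4×10³ / 110.6 = 591.4 N·m.
J_AB = π(0.0232)⁴/32 = 2.84×10^-8 m⁴; J_BC = π(0.0229)⁴/32 = 2.70×10^-8 m⁴; J_CD = π(0.0228)⁴/32 = 2.65×10^-8 m⁴; J_DE = π(0.0327)⁴/32 = 1.12×10^-7 m⁴.
θ = (T/G)·Σ L_i/J_i = (591.4/75.3×10⁹)·(0.174/2.84×10^-8 + 0.324/2.70×10^-8 + 0.343/2.65×10^-8 + 0.362/1.12×10^-7) = 0.2692 rad.

15.4°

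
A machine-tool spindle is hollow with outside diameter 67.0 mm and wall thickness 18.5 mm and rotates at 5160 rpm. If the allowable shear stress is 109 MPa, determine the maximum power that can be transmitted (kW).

J = π(d_o⁴ − d_i⁴)/32 = π(0.0670⁴ − 0.0300⁴)/32 = 1.899×10^-6 m⁴.
T_max = τ_allow·J/r = 1.09×10^8 × 1.899×10^-6 / 0.0335 = 6178 N·m.
ω = 2π·5160/60 = 540.4 rad/s, so P_max = T_max·ω = 3.338×10^6 W.

3340 kW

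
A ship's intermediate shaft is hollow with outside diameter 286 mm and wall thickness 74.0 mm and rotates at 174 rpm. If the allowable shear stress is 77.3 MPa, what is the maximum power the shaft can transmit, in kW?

J = π(d_o⁴ − d_i⁴)/32 = π(0.286⁴ − 0.138⁴)/32 = 6.212×10^-4 m⁴.
T_max = τ_allow·J/r = 7.73×10^7 × 6.212×10^-4 / 0.143 = 335800 N·m.
ω = 2π·174/60 = 18.22 rad/s, so P_max = T_max·ω = 6.119×10^6 W.

6120 kW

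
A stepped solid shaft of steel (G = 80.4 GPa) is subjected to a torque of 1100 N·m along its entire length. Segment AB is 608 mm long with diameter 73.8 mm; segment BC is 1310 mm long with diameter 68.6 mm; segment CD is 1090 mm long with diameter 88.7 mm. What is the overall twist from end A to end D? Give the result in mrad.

13.6 mrad

J_AB = π(0.0738)⁴/32 = 2.91×10^-6 m⁴; J_BC = π(0.0686)⁴/32 = 2.17×10^-6 m⁴; J_CD = π(0.0887)⁴/32 = 6.08×10^-6 m⁴.
θ = (T/G)·Σ L_i/J_i = (1100/80.4×10⁹)·(0.608/2.91×10^-6 + 1.31/2.17×10^-6 + 1.09/6.08×10^-6) = 0.01355 rad.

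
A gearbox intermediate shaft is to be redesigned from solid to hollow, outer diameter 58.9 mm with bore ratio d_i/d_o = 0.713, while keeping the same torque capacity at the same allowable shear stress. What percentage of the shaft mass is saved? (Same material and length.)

40.0 %

Equal τ_max and T ⇒ the solid shaft needs d_s³ = d_o³(1−k⁴), so d_s = 58.9·(1−0.713⁴)^(1/3) = 53.31 mm.
Area ratio A_h/A_s = d_o²(1−k²)/d_s² = (1−k²)/(1−k⁴)^(2/3) = 0.6001.
Mass saving = 1 − 0.6001 = 40.0 %.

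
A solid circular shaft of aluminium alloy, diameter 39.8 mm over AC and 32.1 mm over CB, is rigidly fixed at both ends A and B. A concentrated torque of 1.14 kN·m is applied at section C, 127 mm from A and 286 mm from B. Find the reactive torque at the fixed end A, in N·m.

960 N·m

Compatibility: T_A·a/J_AC = T_B·b/J_CB with T_A + T_B = T₀.
J_AC = 2.46×10^-7 m⁴, J_CB = 1.04×10^-7 m⁴, so T_A = T₀·(J_AC/a)/((J_AC/a)+(J_CB/b)) = 959.7 N·m, T_B = 180.3 N·m.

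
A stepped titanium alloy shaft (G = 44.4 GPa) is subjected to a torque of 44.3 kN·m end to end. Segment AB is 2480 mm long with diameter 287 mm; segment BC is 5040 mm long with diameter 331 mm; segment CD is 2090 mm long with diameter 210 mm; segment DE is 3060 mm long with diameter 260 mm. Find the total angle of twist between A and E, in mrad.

J_AB = π(0.287)⁴/32 = 6.66×10^-4 m⁴; J_BC = π(0.331)⁴/32 = 1.18×10^-3 m⁴; J_CD = π(0.210)⁴/32 = 1.91×10^-4 m⁴; J_DE = π(0.260)⁴/32 = 4.49×10^-4 m⁴.
θ = (T/G)·Σ L_i/J_i = (44300/44.4×10⁹)·(2.48/6.66×10^-4 + 5.04/1.18×10^-3 + 2.09/1.91×10^-4 + 3.06/4.49×10^-4) = 0.02571 rad.

25.7 mrad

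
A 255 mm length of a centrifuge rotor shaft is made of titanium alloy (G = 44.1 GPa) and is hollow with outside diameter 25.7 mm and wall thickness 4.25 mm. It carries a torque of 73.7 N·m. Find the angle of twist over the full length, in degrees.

0.713°

J = π(d_o⁴ − d_i⁴)/32 = π(0.0257⁴ − 0.0172⁴)/32 = 3.424×10^-8 m⁴.
θ = T·L/(G·J) = 73.70 × 0.255 / (44.1×10⁹ × 3.424×10^-8) = 0.01245 rad.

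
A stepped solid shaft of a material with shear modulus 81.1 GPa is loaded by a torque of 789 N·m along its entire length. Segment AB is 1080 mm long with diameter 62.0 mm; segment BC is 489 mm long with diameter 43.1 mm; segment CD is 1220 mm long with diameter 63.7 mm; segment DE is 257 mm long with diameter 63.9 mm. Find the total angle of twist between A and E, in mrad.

J_AB = π(0.0620)⁴/32 = 1.45×10^-6 m⁴; J_BC = π(0.0431)⁴/32 = 3.39×10^-7 m⁴; J_CD = π(0.0637)⁴/32 = 1.62×10^-6 m⁴; J_DE = π(0.0639)⁴/32 = 1.64×10^-6 m⁴.
θ = (T/G)·Σ L_i/J_i = (789.0/81.1×10⁹)·(1.08/1.45×10^-6 + 0.489/3.39×10^-7 + 1.22/1.62×10^-6 + 0.257/1.64×10^-6) = 0.03016 rad.

30.2 mrad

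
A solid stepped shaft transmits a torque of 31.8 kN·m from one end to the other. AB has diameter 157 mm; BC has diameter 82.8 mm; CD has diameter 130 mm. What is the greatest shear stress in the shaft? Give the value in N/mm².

Under the same torque, τ_max = 16T/(πd³) is largest where d is smallest — segment BC (d = 82.8 mm).
τ_max = 16·31800/(π·(0.0828)³) = 2.853×10^8 Pa.

285 N/mm²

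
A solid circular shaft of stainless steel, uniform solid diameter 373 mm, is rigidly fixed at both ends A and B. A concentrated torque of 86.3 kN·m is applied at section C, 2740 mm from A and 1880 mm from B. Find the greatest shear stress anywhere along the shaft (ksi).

0.729 ksi

With uniform GJ and both ends fixed, compatibility θ_AC = θ_CB gives T_A·a = T_B·b, together with T_A + T_B = T₀.
T_A = T₀·b/(a+b) = 86300·1880/4620 = 35120 N·m; T_B = 51180 N·m.
τ in each portion: τ_AC = 3.45×10^6 Pa, τ_CB = 5.02×10^6 Pa; maximum is in CB.
τ_max = T_CB·r/J = 51180·0.186/1.90×10^-3 = 5.023×10^6 Pa.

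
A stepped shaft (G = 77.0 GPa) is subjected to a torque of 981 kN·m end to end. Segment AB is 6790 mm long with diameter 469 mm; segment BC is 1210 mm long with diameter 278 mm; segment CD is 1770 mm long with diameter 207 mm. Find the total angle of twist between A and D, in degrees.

J_AB = π(0.469)⁴/32 = 4.75×10^-3 m⁴; J_BC = π(0.278)⁴/32 = 5.86×10^-4 m⁴; J_CD = π(0.207)⁴/32 = 1.80×10^-4 m⁴.
θ = (T/G)·Σ L_i/J_i = (981000/77.0×10⁹)·(6.79/4.75×10^-3 + 1.21/5.86×10^-4 + 1.77/1.80×10^-4) = 0.1696 rad.

9.72°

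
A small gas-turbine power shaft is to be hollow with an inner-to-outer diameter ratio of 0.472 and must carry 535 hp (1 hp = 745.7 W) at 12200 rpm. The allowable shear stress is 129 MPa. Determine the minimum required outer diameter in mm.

23.5 mm

ω = 2π·12200/60 = 1278 rad/s, so T = P/ω = 535×745.7 / 1278 = 312.3 N·m.
For a hollow shaft with d_i/d_o = 0.472: τ_max = 16T/(π d_o³ (1−k⁴)), so d_o = [16T/(π τ_allow (1−k⁴))]^(1/3) = [16·312.3/(π·1.29×10^8·0.9504)]^(1/3) = 0.02350 m.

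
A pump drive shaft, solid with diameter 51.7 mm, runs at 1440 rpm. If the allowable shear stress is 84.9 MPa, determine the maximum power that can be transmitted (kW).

J = πd⁴/32 = π(0.0517)⁴/32 = 7.014×10^-7 m⁴.
T_max = τ_allow·J/r = 8.49×10^7 × 7.014×10^-7 / 0.0259 = 2304 N·m.
ω = 2π·1440/60 = 150.8 rad/s, so P_max = T_max·ω = 3.474×10^5 W.

347 kW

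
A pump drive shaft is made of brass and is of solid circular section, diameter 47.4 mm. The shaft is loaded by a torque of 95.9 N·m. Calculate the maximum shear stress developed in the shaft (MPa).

4.59 MPa

J = πd⁴/32 = π(0.0474)⁴/32 = 4.956×10^-7 m⁴.
τ_max = T·r/J = 95.90 × 0.0237 / 4.956×10^-7 = 4.586×10^6 Pa.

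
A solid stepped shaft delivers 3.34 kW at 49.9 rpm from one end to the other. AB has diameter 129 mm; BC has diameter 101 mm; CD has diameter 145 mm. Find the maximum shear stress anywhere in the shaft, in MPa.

3.16 MPa

ω = 2π·49.9/60 = 5.226 rad/s, so T = P/ω = 3.34×10³ / 5.226 = 639.2 N·m.
Under the same torque, τ_max = 16T/(πd³) is largest where d is smallest — segment BC (d = 101 mm).
τ_max = 16·639.2/(π·(0.101)³) = 3.160×10^6 Pa.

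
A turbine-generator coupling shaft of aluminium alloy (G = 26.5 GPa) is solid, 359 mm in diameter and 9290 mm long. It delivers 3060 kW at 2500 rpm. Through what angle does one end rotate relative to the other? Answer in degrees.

0.144°

ω = 2π·2500/60 = 261.8 rad/s, so T = P/ω = 3060×10³ / 261.8 = 11690 N·m.
J = πd⁴/32 = π(0.359)⁴/32 = 1.631×10^-3 m⁴.
θ = T·L/(G·J) = 11690 × 9.29 / (26.5×10⁹ × 1.631×10^-3) = 2.513×10^-3 rad.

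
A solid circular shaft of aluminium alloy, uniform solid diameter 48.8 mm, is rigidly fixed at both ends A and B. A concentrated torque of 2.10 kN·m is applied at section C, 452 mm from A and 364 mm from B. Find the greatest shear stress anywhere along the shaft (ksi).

7.39 ksi

With uniform GJ and both ends fixed, compatibility θ_AC = θ_CB gives T_A·a = T_B·b, together with T_A + T_B = T₀.
T_A = T₀·b/(a+b) = 2100·364/816.0 = 936.8 N·m; T_B = 1163 N·m.
τ in each portion: τ_AC = 4.11×10^7 Pa, τ_CB = 5.10×10^7 Pa; maximum is in CB.
τ_max = T_CB·r/J = 1163·0.0244/5.57×10^-7 = 5.098×10^7 Pa.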